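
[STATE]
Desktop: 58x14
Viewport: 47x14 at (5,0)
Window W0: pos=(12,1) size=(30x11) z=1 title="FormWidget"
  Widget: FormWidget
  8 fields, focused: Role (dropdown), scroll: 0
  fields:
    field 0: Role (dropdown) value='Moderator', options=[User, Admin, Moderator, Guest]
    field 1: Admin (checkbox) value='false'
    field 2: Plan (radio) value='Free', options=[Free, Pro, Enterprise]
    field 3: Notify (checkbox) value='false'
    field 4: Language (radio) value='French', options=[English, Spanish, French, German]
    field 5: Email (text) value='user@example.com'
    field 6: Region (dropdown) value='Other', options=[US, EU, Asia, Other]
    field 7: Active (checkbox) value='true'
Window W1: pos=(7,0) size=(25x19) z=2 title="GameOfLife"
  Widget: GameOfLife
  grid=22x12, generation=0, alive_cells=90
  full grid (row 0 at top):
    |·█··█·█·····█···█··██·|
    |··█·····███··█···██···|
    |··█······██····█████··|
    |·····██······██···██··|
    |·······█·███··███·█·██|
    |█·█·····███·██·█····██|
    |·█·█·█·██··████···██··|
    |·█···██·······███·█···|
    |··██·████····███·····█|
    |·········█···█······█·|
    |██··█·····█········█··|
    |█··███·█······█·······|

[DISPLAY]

  ┏━━━━━━━━━━━━━━━━━━━━━━━┓                    
  ┃ GameOfLife            ┃━━━━━━━━━┓          
  ┠───────────────────────┨         ┃          
  ┃Gen: 0                 ┃─────────┨          
  ┃·█··█·█·····█···█··██· ┃rator  ▼]┃          
  ┃··█·····███··█···██··· ┃         ┃          
  ┃··█······██····█████·· ┃ree  ( ) ┃          
  ┃·····██······██···██·· ┃         ┃          
  ┃·······█·███··███·█·██ ┃nglish  (┃          
  ┃█·█·····███·██·█····██ ┃@example]┃          
  ┃·█·█·█·██··████···██·· ┃r      ▼]┃          
  ┃·█···██·······███·█··· ┃━━━━━━━━━┛          
  ┃··██·████····███·····█ ┃                    
  ┃·········█···█······█· ┃                    


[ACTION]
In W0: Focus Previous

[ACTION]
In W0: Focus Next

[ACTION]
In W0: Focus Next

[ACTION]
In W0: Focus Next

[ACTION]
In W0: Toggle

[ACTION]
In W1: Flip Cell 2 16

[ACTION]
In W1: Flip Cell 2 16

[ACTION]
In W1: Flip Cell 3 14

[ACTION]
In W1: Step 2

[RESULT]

  ┏━━━━━━━━━━━━━━━━━━━━━━━┓                    
  ┃ GameOfLife            ┃━━━━━━━━━┓          
  ┠───────────────────────┨         ┃          
  ┃Gen: 2                 ┃─────────┨          
  ┃··█······██·······██·· ┃rator  ▼]┃          
  ┃··█·····█·██···█████·· ┃         ┃          
  ┃··█·····█·█····█······ ┃ree  ( ) ┃          
  ┃······█·████·········· ┃         ┃          
  ┃·····██········█··█··· ┃nglish  (┃          
  ┃███·····█·██·········█ ┃@example]┃          
  ┃█··█████·······█····█· ┃r      ▼]┃          
  ┃██·█·····█·····█····█· ┃━━━━━━━━━┛          
  ┃·········█······█·██·· ┃                    
  ┃█········█············ ┃                    


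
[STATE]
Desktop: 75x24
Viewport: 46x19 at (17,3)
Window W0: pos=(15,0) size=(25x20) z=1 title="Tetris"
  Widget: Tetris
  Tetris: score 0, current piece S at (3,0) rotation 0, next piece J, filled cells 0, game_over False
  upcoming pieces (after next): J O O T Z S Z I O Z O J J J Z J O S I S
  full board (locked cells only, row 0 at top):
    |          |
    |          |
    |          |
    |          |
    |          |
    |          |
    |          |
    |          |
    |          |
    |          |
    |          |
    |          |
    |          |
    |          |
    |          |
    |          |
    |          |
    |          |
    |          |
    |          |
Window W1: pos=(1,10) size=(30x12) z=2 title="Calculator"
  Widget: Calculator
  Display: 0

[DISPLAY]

         │Next:       ┃                       
         │█           ┃                       
         │███         ┃                       
         │            ┃                       
         │            ┃                       
         │            ┃                       
         │Score:      ┃                       
━━━━━━━━━━━━━┓        ┃                       
             ┃        ┃                       
─────────────┨        ┃                       
            0┃        ┃                       
─┐           ┃        ┃                       
 │           ┃        ┃                       
─┤           ┃        ┃                       
 │           ┃        ┃                       
─┤           ┃        ┃                       
 │           ┃━━━━━━━━┛                       
─┘           ┃                                
━━━━━━━━━━━━━┛                                


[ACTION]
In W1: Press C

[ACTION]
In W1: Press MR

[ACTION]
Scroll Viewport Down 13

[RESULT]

         │███         ┃                       
         │            ┃                       
         │            ┃                       
         │            ┃                       
         │Score:      ┃                       
━━━━━━━━━━━━━┓        ┃                       
             ┃        ┃                       
─────────────┨        ┃                       
            0┃        ┃                       
─┐           ┃        ┃                       
 │           ┃        ┃                       
─┤           ┃        ┃                       
 │           ┃        ┃                       
─┤           ┃        ┃                       
 │           ┃━━━━━━━━┛                       
─┘           ┃                                
━━━━━━━━━━━━━┛                                
                                              
                                              


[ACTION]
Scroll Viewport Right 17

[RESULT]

█         ┃                                   
          ┃                                   
          ┃                                   
          ┃                                   
ore:      ┃                                   
━┓        ┃                                   
 ┃        ┃                                   
─┨        ┃                                   
0┃        ┃                                   
 ┃        ┃                                   
 ┃        ┃                                   
 ┃        ┃                                   
 ┃        ┃                                   
 ┃        ┃                                   
 ┃━━━━━━━━┛                                   
 ┃                                            
━┛                                            
                                              
                                              


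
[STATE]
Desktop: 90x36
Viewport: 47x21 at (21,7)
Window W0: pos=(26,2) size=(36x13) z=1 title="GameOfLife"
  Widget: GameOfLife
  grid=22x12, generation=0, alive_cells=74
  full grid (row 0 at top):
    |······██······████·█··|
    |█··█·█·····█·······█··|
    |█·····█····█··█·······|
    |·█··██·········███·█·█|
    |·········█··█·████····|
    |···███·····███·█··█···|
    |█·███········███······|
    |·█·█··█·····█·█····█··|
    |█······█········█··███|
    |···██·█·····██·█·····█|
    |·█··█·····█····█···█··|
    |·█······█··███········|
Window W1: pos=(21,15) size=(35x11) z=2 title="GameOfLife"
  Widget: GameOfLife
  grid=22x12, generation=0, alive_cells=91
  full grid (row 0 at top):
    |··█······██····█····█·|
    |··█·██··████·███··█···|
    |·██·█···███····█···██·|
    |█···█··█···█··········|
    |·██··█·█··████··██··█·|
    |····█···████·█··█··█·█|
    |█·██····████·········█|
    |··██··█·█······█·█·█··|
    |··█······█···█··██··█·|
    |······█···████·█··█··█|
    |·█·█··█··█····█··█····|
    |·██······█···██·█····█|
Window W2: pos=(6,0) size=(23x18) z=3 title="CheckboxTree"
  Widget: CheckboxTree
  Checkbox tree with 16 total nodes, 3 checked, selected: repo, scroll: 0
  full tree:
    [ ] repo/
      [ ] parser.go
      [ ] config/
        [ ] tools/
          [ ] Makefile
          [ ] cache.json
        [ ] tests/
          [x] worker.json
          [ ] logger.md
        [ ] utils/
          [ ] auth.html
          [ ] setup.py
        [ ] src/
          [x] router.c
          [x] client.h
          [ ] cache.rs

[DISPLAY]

efile  ┃··██·········███·█·█            ┃      
he.json┃·······█··█·████····            ┃      
/      ┃·███·····███·█··█···            ┃      
ker.jso┃███········███······            ┃      
ger.md ┃·█··█·····█·█····█··            ┃      
/      ┃·····█········█··███            ┃      
h.html ┃·██·█·····██·█·····█            ┃      
up.py  ┃━━━━━━━━━━━━━━━━━━━━━━━━━━━━━━━━┛      
       ┃━━━━━━━━━━━━━━━━━━━━━━━━━━┓            
ter.c  ┃Life                      ┃            
━━━━━━━┛──────────────────────────┨            
┃Gen: 0                           ┃            
┃█···█··█···█··········           ┃            
┃·██··█·█··████··██··█·           ┃            
┃····█···████·█··█··█·█           ┃            
┃█·██····████·········█           ┃            
┃··██··█·█······█·█·█··           ┃            
┃··█······█···█··██··█·           ┃            
┗━━━━━━━━━━━━━━━━━━━━━━━━━━━━━━━━━┛            
                                               
                                               


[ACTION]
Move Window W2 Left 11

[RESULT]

 ┃   ┃·█··██·········███·█·█            ┃      
n┃   ┃·········█··█·████····            ┃      
 ┃   ┃···███·····███·█··█···            ┃      
o┃   ┃█·███········███······            ┃      
 ┃   ┃·█·█··█·····█·█····█··            ┃      
 ┃   ┃█······█········█··███            ┃      
 ┃   ┃···██·█·····██·█·····█            ┃      
 ┃   ┗━━━━━━━━━━━━━━━━━━━━━━━━━━━━━━━━━━┛      
 ┃━━━━━━━━━━━━━━━━━━━━━━━━━━━━━━━━┓            
 ┃GameOfLife                      ┃            
━┛────────────────────────────────┨            
┃Gen: 0                           ┃            
┃█···█··█···█··········           ┃            
┃·██··█·█··████··██··█·           ┃            
┃····█···████·█··█··█·█           ┃            
┃█·██····████·········█           ┃            
┃··██··█·█······█·█·█··           ┃            
┃··█······█···█··██··█·           ┃            
┗━━━━━━━━━━━━━━━━━━━━━━━━━━━━━━━━━┛            
                                               
                                               


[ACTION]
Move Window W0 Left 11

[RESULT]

 ┃········███·█·█            ┃                 
n┃··█··█·████····            ┃                 
 ┃····███·█··█···            ┃                 
o┃······███······            ┃                 
 ┃·····█·█····█··            ┃                 
 ┃█········█··███            ┃                 
 ┃·····██·█·····█            ┃                 
 ┃━━━━━━━━━━━━━━━━━━━━━━━━━━━┛                 
 ┃━━━━━━━━━━━━━━━━━━━━━━━━━━━━━━━━┓            
 ┃GameOfLife                      ┃            
━┛────────────────────────────────┨            
┃Gen: 0                           ┃            
┃█···█··█···█··········           ┃            
┃·██··█·█··████··██··█·           ┃            
┃····█···████·█··█··█·█           ┃            
┃█·██····████·········█           ┃            
┃··██··█·█······█·█·█··           ┃            
┃··█······█···█··██··█·           ┃            
┗━━━━━━━━━━━━━━━━━━━━━━━━━━━━━━━━━┛            
                                               
                                               


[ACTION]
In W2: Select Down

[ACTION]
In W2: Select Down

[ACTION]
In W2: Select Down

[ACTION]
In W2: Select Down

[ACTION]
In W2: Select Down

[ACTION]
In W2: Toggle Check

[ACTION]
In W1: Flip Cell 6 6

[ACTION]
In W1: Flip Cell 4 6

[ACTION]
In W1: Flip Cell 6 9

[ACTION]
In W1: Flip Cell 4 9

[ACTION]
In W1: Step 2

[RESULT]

 ┃········███·█·█            ┃                 
n┃··█··█·████····            ┃                 
 ┃····███·█··█···            ┃                 
o┃······███······            ┃                 
 ┃·····█·█····█··            ┃                 
 ┃█········█··███            ┃                 
 ┃·····██·█·····█            ┃                 
 ┃━━━━━━━━━━━━━━━━━━━━━━━━━━━┛                 
 ┃━━━━━━━━━━━━━━━━━━━━━━━━━━━━━━━━┓            
 ┃GameOfLife                      ┃            
━┛────────────────────────────────┨            
┃Gen: 2                           ┃            
┃█······██······██████·           ┃            
┃···█··██·······█··████           ┃            
┃·█·····█·····█·█··█···           ┃            
┃···███···█·██···█·██··           ┃            
┃·█··█··██···········█·           ┃            
┃··██·········█···█··█·           ┃            
┗━━━━━━━━━━━━━━━━━━━━━━━━━━━━━━━━━┛            
                                               
                                               


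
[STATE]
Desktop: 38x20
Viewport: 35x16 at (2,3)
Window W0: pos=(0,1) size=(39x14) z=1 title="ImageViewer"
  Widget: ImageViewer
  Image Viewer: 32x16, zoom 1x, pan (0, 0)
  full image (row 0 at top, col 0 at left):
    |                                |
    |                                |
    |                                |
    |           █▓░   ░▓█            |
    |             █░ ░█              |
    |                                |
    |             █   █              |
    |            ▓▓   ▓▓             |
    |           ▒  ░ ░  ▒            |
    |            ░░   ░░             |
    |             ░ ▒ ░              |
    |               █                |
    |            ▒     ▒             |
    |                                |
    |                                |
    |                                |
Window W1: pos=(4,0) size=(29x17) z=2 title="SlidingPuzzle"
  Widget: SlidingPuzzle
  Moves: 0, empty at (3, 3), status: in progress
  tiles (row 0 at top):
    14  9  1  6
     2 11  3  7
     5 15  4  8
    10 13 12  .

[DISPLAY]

──┃┌────┬────┬────┬────┐      ┃────
  ┃│ 14 │  9 │  1 │  6 │      ┃    
  ┃├────┼────┼────┼────┤      ┃    
  ┃│  2 │ 11 │  3 │  7 │      ┃    
  ┃├────┼────┼────┼────┤      ┃    
  ┃│  5 │ 15 │  4 │  8 │      ┃    
  ┃├────┼────┼────┼────┤      ┃    
  ┃│ 10 │ 13 │ 12 │    │      ┃    
  ┃└────┴────┴────┴────┘      ┃    
  ┃Moves: 0                   ┃    
  ┃                           ┃    
━━┃                           ┃━━━━
  ┃                           ┃    
  ┗━━━━━━━━━━━━━━━━━━━━━━━━━━━┛    
                                   
                                   


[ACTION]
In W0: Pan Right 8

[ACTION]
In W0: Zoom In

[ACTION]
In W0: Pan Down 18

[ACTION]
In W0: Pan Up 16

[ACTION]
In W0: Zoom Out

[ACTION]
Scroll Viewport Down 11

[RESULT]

  ┃│ 14 │  9 │  1 │  6 │      ┃    
  ┃├────┼────┼────┼────┤      ┃    
  ┃│  2 │ 11 │  3 │  7 │      ┃    
  ┃├────┼────┼────┼────┤      ┃    
  ┃│  5 │ 15 │  4 │  8 │      ┃    
  ┃├────┼────┼────┼────┤      ┃    
  ┃│ 10 │ 13 │ 12 │    │      ┃    
  ┃└────┴────┴────┴────┘      ┃    
  ┃Moves: 0                   ┃    
  ┃                           ┃    
━━┃                           ┃━━━━
  ┃                           ┃    
  ┗━━━━━━━━━━━━━━━━━━━━━━━━━━━┛    
                                   
                                   
                                   


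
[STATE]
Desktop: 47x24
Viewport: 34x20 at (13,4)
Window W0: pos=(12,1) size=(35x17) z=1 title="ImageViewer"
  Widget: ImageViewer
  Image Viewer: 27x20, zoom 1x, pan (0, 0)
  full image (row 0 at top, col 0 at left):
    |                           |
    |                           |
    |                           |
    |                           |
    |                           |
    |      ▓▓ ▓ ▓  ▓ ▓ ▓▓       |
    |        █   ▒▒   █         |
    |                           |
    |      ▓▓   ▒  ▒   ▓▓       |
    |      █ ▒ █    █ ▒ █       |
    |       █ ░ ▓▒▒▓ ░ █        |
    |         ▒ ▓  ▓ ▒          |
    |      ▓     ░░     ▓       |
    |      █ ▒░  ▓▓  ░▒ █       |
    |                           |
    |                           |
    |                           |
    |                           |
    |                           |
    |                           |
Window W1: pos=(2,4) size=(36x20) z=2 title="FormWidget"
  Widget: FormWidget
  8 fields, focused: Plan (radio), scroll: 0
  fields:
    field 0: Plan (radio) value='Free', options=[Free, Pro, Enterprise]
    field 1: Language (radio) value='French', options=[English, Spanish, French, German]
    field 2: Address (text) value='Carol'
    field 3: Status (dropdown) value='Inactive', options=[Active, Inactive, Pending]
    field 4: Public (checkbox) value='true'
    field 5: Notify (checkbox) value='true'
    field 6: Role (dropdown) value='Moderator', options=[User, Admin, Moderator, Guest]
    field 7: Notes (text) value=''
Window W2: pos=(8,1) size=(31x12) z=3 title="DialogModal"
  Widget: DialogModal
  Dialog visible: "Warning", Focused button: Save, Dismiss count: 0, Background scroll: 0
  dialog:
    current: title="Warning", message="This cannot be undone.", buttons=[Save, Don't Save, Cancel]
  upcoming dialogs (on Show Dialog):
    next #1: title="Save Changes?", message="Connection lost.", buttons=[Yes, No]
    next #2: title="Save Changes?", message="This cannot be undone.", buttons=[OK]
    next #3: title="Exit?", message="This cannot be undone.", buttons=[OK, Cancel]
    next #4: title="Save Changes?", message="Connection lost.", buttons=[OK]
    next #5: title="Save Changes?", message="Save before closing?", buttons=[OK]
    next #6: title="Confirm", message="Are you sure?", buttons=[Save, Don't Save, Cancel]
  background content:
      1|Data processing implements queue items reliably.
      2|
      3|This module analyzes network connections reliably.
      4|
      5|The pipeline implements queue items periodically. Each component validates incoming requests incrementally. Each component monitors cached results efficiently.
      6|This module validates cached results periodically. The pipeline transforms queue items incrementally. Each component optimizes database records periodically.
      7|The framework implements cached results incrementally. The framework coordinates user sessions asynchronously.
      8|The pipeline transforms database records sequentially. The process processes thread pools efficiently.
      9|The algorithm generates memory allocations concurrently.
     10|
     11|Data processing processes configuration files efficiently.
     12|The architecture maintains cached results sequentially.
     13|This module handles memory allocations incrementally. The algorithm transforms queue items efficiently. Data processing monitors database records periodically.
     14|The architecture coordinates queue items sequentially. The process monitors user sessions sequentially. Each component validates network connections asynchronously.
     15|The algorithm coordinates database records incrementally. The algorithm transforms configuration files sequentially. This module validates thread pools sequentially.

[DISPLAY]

 processing implements qu┃       ┃
──────────────────────┐  ┃       ┃
       Warning        │k ┃       ┃
This cannot be undone.│  ┃       ┃
Save]  Don't Save   Ca│ue┃       ┃
──────────────────────┘d ┃       ┃
framework implements cach┃       ┃
pipeline transforms datab┃       ┃
━━━━━━━━━━━━━━━━━━━━━━━━━┛       ┃
    [Moderator        ▼]┃        ┃
    [                  ]┃        ┃
                        ┃        ┃
                        ┃        ┃
                        ┃━━━━━━━━┛
                        ┃         
                        ┃         
                        ┃         
                        ┃         
                        ┃         
━━━━━━━━━━━━━━━━━━━━━━━━┛         


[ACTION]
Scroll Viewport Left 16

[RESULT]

  ┏━━━━━┃Data processing implement
  ┃ Form┃  ┌──────────────────────
  ┠─────┃Th│        Warning       
  ┃> Pla┃  │ This cannot be undone
  ┃  Lan┃Th│[Save]  Don't Save   C
  ┃  Add┃Th└──────────────────────
  ┃  Sta┃The framework implements 
  ┃  Pub┃The pipeline transforms d
  ┃  Not┗━━━━━━━━━━━━━━━━━━━━━━━━━
  ┃  Role:       [Moderator       
  ┃  Notes:      [                
  ┃                               
  ┃                               
  ┃                               
  ┃                               
  ┃                               
  ┃                               
  ┃                               
  ┃                               
  ┗━━━━━━━━━━━━━━━━━━━━━━━━━━━━━━━


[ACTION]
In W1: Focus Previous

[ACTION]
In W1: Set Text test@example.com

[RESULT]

  ┏━━━━━┃Data processing implement
  ┃ Form┃  ┌──────────────────────
  ┠─────┃Th│        Warning       
  ┃  Pla┃  │ This cannot be undone
  ┃  Lan┃Th│[Save]  Don't Save   C
  ┃  Add┃Th└──────────────────────
  ┃  Sta┃The framework implements 
  ┃  Pub┃The pipeline transforms d
  ┃  Not┗━━━━━━━━━━━━━━━━━━━━━━━━━
  ┃  Role:       [Moderator       
  ┃> Notes:      [test@example.com
  ┃                               
  ┃                               
  ┃                               
  ┃                               
  ┃                               
  ┃                               
  ┃                               
  ┃                               
  ┗━━━━━━━━━━━━━━━━━━━━━━━━━━━━━━━


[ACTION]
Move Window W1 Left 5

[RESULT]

┏━━━━━━━┃Data processing implement
┃ FormWi┃  ┌──────────────────────
┠───────┃Th│        Warning       
┃  Plan:┃  │ This cannot be undone
┃  Langu┃Th│[Save]  Don't Save   C
┃  Addre┃Th└──────────────────────
┃  Statu┃The framework implements 
┃  Publi┃The pipeline transforms d
┃  Notif┗━━━━━━━━━━━━━━━━━━━━━━━━━
┃  Role:       [Moderator        ▼
┃> Notes:      [test@example.com  
┃                                 
┃                                 
┃                                 
┃                                 
┃                                 
┃                                 
┃                                 
┃                                 
┗━━━━━━━━━━━━━━━━━━━━━━━━━━━━━━━━━


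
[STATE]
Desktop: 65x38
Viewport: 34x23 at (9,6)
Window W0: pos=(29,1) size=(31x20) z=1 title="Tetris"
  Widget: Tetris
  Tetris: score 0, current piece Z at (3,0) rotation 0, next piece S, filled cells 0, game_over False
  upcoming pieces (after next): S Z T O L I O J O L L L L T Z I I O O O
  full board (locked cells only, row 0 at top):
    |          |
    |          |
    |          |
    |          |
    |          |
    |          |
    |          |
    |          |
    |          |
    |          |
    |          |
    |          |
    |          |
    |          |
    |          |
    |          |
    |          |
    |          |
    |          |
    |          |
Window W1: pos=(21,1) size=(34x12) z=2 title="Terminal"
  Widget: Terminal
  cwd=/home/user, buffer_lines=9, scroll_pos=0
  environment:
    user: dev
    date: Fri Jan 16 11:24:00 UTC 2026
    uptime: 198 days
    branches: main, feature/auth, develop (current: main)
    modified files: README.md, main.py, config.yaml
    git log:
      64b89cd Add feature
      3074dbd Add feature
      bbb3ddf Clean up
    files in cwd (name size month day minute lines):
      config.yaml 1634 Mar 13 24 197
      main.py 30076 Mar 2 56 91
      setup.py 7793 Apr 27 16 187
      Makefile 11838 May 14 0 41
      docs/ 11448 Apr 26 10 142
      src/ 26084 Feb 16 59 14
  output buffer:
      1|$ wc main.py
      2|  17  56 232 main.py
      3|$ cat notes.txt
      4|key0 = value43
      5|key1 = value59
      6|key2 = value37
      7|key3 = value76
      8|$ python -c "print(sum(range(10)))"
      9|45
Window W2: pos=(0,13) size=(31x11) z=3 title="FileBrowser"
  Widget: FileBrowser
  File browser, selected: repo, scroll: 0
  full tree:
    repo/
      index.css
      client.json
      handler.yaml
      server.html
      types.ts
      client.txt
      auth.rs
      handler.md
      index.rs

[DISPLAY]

            ┃$ cat notes.txt      
            ┃key0 = value43       
            ┃key1 = value59       
            ┃key2 = value37       
            ┃key3 = value76       
            ┃$ python -c "print(su
            ┗━━━━━━━━━━━━━━━━━━━━━
━━━━━━━━━━━━━━━━━━━━━┓         │  
wser                 ┃         │  
─────────────────────┨         │  
po/                  ┃         │  
x.css                ┃         │  
nt.json              ┃         │  
ler.yaml             ┃         │  
er.html              ┃━━━━━━━━━━━━
s.ts                 ┃            
nt.txt               ┃            
━━━━━━━━━━━━━━━━━━━━━┛            
                                  
                                  
                                  
                                  
                                  


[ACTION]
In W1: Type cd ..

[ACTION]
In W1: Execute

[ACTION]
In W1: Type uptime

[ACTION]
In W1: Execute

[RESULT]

            ┃45                   
            ┃$ cd ..              
            ┃                     
            ┃$ uptime             
            ┃ 10:00  up 198 days  
            ┃$ █                  
            ┗━━━━━━━━━━━━━━━━━━━━━
━━━━━━━━━━━━━━━━━━━━━┓         │  
wser                 ┃         │  
─────────────────────┨         │  
po/                  ┃         │  
x.css                ┃         │  
nt.json              ┃         │  
ler.yaml             ┃         │  
er.html              ┃━━━━━━━━━━━━
s.ts                 ┃            
nt.txt               ┃            
━━━━━━━━━━━━━━━━━━━━━┛            
                                  
                                  
                                  
                                  
                                  


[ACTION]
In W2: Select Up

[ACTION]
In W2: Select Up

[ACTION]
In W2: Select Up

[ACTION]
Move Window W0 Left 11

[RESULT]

         ┃  ┃45                   
         ┃  ┃$ cd ..              
         ┃  ┃                     
         ┃  ┃$ uptime             
         ┃  ┃ 10:00  up 198 days  
         ┃  ┃$ █                  
         ┃  ┗━━━━━━━━━━━━━━━━━━━━━
━━━━━━━━━━━━━━━━━━━━━┓            
wser                 ┃            
─────────────────────┨            
po/                  ┃            
x.css                ┃            
nt.json              ┃            
ler.yaml             ┃            
er.html              ┃━━━━━━━━━━━━
s.ts                 ┃            
nt.txt               ┃            
━━━━━━━━━━━━━━━━━━━━━┛            
                                  
                                  
                                  
                                  
                                  


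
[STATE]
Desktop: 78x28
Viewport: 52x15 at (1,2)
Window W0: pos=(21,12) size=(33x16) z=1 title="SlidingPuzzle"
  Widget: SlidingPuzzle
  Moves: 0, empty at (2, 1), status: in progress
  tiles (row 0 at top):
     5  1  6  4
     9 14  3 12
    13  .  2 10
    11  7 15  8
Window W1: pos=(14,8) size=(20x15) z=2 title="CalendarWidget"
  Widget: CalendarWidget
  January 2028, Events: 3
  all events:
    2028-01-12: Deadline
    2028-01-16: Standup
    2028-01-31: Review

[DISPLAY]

                                                    
                                                    
                                                    
                                                    
                                                    
                                                    
             ┏━━━━━━━━━━━━━━━━━━┓                   
             ┃ CalendarWidget   ┃                   
             ┠──────────────────┨                   
             ┃   January 2028   ┃                   
             ┃Mo Tu We Th Fr Sa ┃━━━━━━━━━━━━━━━━━━━
             ┃                1 ┃le                 
             ┃ 3  4  5  6  7  8 ┃───────────────────
             ┃10 11 12* 13 14 15┃───┬────┐          
             ┃17 18 19 20 21 22 ┃ 6 │  4 │          


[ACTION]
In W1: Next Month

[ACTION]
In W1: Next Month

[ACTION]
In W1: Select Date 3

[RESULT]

                                                    
                                                    
                                                    
                                                    
                                                    
                                                    
             ┏━━━━━━━━━━━━━━━━━━┓                   
             ┃ CalendarWidget   ┃                   
             ┠──────────────────┨                   
             ┃    March 2028    ┃                   
             ┃Mo Tu We Th Fr Sa ┃━━━━━━━━━━━━━━━━━━━
             ┃       1  2 [ 3]  ┃le                 
             ┃ 6  7  8  9 10 11 ┃───────────────────
             ┃13 14 15 16 17 18 ┃───┬────┐          
             ┃20 21 22 23 24 25 ┃ 6 │  4 │          


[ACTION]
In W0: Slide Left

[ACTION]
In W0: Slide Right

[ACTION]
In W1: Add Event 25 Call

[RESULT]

                                                    
                                                    
                                                    
                                                    
                                                    
                                                    
             ┏━━━━━━━━━━━━━━━━━━┓                   
             ┃ CalendarWidget   ┃                   
             ┠──────────────────┨                   
             ┃    March 2028    ┃                   
             ┃Mo Tu We Th Fr Sa ┃━━━━━━━━━━━━━━━━━━━
             ┃       1  2 [ 3]  ┃le                 
             ┃ 6  7  8  9 10 11 ┃───────────────────
             ┃13 14 15 16 17 18 ┃───┬────┐          
             ┃20 21 22 23 24 25*┃ 6 │  4 │          


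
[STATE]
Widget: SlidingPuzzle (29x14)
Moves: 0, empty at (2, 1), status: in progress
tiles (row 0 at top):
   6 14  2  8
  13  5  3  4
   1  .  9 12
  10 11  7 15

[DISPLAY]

┌────┬────┬────┬────┐        
│  6 │ 14 │  2 │  8 │        
├────┼────┼────┼────┤        
│ 13 │  5 │  3 │  4 │        
├────┼────┼────┼────┤        
│  1 │    │  9 │ 12 │        
├────┼────┼────┼────┤        
│ 10 │ 11 │  7 │ 15 │        
└────┴────┴────┴────┘        
Moves: 0                     
                             
                             
                             
                             


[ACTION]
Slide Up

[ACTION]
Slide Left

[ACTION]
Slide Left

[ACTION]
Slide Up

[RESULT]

┌────┬────┬────┬────┐        
│  6 │ 14 │  2 │  8 │        
├────┼────┼────┼────┤        
│ 13 │  5 │  3 │  4 │        
├────┼────┼────┼────┤        
│  1 │ 11 │  9 │ 12 │        
├────┼────┼────┼────┤        
│ 10 │  7 │ 15 │    │        
└────┴────┴────┴────┘        
Moves: 3                     
                             
                             
                             
                             


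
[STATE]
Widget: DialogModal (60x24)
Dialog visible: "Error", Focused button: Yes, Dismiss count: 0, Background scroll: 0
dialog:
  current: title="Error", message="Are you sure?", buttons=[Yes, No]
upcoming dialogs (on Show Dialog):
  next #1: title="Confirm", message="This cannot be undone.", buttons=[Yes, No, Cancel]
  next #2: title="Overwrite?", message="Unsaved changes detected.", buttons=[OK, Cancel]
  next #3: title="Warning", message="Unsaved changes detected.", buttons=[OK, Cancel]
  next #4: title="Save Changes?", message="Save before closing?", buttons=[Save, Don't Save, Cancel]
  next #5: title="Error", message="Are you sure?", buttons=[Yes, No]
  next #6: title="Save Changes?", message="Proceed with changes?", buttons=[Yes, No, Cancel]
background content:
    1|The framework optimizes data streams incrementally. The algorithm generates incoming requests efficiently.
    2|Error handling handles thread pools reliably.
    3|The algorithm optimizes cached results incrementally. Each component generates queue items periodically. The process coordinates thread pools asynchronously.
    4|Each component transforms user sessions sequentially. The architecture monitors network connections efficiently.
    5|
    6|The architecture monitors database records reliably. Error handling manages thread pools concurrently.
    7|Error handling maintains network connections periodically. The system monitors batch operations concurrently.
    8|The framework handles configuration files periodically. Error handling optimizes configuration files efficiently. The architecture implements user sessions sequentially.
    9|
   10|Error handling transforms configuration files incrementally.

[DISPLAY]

The framework optimizes data streams incrementally. The algo
Error handling handles thread pools reliably.               
The algorithm optimizes cached results incrementally. Each c
Each component transforms user sessions sequentially. The ar
                                                            
The architecture monitors database records reliably. Error h
Error handling maintains network connections periodically. T
The framework handles configuration files periodically. Erro
                                                            
Error handling transf┌───────────────┐n files incrementally.
                     │     Error     │                      
                     │ Are you sure? │                      
                     │   [Yes]  No   │                      
                     └───────────────┘                      
                                                            
                                                            
                                                            
                                                            
                                                            
                                                            
                                                            
                                                            
                                                            
                                                            


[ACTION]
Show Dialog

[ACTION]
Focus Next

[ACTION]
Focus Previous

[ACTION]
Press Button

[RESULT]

The framework optimizes data streams incrementally. The algo
Error handling handles thread pools reliably.               
The algorithm optimizes cached results incrementally. Each c
Each component transforms user sessions sequentially. The ar
                                                            
The architecture monitors database records reliably. Error h
Error handling maintains network connections periodically. T
The framework handles configuration files periodically. Erro
                                                            
Error handling transforms configuration files incrementally.
                                                            
                                                            
                                                            
                                                            
                                                            
                                                            
                                                            
                                                            
                                                            
                                                            
                                                            
                                                            
                                                            
                                                            
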